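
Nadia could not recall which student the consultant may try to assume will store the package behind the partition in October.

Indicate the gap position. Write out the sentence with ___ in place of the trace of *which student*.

In situ: The consultant may try to assume which student will store the package behind the partition in October.
The filler 'which student' is interpreted as the subject of the clause embedded under 'assume'. The gap is right after 'assume'.

Nadia could not recall which student the consultant may try to assume ___ will store the package behind the partition in October.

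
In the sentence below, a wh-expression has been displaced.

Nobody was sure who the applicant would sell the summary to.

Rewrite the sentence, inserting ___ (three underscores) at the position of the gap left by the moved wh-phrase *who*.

Before movement: The applicant would sell the summary to who.
'who' functions as the object of the preposition 'to' (recipient of 'sell'). The gap is right after 'to'.

Nobody was sure who the applicant would sell the summary to ___.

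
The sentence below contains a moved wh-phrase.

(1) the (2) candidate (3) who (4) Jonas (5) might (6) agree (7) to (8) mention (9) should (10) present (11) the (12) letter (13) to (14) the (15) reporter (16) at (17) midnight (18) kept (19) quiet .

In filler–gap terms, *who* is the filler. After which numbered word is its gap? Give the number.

8

'who' is the subject of the clause embedded under 'mention'. It moves to the left edge, and the trace sits right after 'mention':
The candidate who Jonas might agree to mention ___ should present the letter to the reporter at midnight kept quiet.
'mention' is word 8.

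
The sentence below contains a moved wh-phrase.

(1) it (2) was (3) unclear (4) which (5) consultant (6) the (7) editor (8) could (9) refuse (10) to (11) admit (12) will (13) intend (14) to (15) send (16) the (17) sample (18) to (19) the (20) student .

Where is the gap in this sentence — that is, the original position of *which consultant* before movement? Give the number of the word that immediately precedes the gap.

11

In situ: The editor could refuse to admit which consultant will intend to send the sample to the student.
'which consultant' is the subject of the clause embedded under 'admit'. Fronting leaves a gap immediately after 'admit':
It was unclear which consultant the editor could refuse to admit ___ will intend to send the sample to the student.
'admit' is word 11.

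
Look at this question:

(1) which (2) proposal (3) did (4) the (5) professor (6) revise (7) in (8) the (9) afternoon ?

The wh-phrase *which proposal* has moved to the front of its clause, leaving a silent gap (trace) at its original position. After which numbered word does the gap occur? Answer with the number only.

In situ: The professor did revise which proposal in the afternoon.
'which proposal' is the direct object of 'revise'. It moves to the left edge, and the trace sits right after 'revise':
Which proposal did the professor revise ___ in the afternoon?
'revise' is word 6.

6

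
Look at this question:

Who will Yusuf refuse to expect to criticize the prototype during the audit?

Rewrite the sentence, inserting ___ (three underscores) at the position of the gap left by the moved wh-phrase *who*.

Who will Yusuf refuse to expect ___ to criticize the prototype during the audit?

Pre-movement form: Yusuf will refuse to expect who to criticize the prototype during the audit.
The filler 'who' is interpreted as the direct object of 'expect'. The gap is right after 'expect'.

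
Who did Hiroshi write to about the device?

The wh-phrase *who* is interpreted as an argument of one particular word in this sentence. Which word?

In situ: Hiroshi did write to who about the device.
'who' is the object of the preposition 'to'. Wh-movement fronts it, leaving a gap right after 'to':
Who did Hiroshi write to ___ about the device?

to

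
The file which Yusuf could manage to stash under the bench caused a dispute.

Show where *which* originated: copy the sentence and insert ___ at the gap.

The file which Yusuf could manage to stash ___ under the bench caused a dispute.

'which' functions as the direct object of 'stash'. The gap is right after 'stash'.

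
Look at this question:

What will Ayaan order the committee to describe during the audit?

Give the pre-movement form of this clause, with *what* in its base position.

'what' functions as the direct object of 'describe'. It moves to the left edge, and the trace sits right after 'describe':
What will Ayaan order the committee to describe ___ during the audit?

Ayaan will order the committee to describe what during the audit.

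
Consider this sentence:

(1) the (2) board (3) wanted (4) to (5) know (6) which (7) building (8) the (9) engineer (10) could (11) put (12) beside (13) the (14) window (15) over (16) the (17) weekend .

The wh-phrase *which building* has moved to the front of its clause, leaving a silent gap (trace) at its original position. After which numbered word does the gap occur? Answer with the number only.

11

Underlying clause: The engineer could put which building beside the window over the weekend.
'which building' functions as the direct object of 'put'. Fronting leaves a gap immediately after 'put':
The board wanted to know which building the engineer could put ___ beside the window over the weekend.
'put' is word 11.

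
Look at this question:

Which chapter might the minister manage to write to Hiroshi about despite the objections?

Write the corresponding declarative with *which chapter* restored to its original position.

The minister might manage to write to Hiroshi about which chapter despite the objections.

'which chapter' is the object of the preposition 'about'. It moves to the left edge, and the trace sits right after 'about':
Which chapter might the minister manage to write to Hiroshi about ___ despite the objections?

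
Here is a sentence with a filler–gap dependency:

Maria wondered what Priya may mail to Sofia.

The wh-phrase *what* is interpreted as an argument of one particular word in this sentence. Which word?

mail

Pre-movement form: Priya may mail what to Sofia.
'what' functions as the direct object of 'mail'. It moves to the left edge, and the trace sits right after 'mail':
Maria wondered what Priya may mail ___ to Sofia.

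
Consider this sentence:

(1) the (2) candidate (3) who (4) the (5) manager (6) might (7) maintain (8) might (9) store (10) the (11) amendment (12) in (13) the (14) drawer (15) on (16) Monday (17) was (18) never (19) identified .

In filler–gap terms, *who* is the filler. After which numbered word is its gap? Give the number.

The filler 'who' is interpreted as the subject of the clause embedded under 'maintain'. Wh-movement fronts it, leaving a gap right after 'maintain':
The candidate who the manager might maintain ___ might store the amendment in the drawer on Monday was never identified.
'maintain' is word 7.

7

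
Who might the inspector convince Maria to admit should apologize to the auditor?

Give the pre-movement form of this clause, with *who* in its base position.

The inspector might convince Maria to admit who should apologize to the auditor.

'who' functions as the subject of the clause embedded under 'admit'. Wh-movement fronts it, leaving a gap right after 'admit':
Who might the inspector convince Maria to admit ___ should apologize to the auditor?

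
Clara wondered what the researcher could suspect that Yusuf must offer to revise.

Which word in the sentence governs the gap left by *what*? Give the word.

In situ: The researcher could suspect that Yusuf must offer to revise what.
'what' is the direct object of 'revise'. Fronting leaves a gap immediately after 'revise':
Clara wondered what the researcher could suspect that Yusuf must offer to revise ___.

revise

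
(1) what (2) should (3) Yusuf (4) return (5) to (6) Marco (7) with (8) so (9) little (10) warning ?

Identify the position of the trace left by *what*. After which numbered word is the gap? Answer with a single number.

Underlying clause: Yusuf should return what to Marco with so little warning.
'what' functions as the direct object of 'return'. It moves to the left edge, and the trace sits right after 'return':
What should Yusuf return ___ to Marco with so little warning?
'return' is word 4.

4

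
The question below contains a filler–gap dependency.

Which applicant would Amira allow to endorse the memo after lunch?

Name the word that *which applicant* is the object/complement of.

Before movement: Amira would allow which applicant to endorse the memo after lunch.
The filler 'which applicant' is interpreted as the direct object of 'allow'. Wh-movement fronts it, leaving a gap right after 'allow':
Which applicant would Amira allow ___ to endorse the memo after lunch?

allow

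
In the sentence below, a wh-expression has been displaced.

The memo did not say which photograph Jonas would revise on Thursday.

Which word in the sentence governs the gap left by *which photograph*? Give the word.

revise

Underlying clause: Jonas would revise which photograph on Thursday.
'which photograph' is the direct object of 'revise'. Fronting leaves a gap immediately after 'revise':
The memo did not say which photograph Jonas would revise ___ on Thursday.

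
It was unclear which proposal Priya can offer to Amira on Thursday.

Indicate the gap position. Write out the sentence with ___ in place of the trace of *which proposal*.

It was unclear which proposal Priya can offer ___ to Amira on Thursday.

In situ: Priya can offer which proposal to Amira on Thursday.
'which proposal' functions as the direct object of 'offer'. The gap is right after 'offer'.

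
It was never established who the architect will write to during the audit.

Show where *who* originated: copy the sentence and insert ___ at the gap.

It was never established who the architect will write to ___ during the audit.

Underlying clause: The architect will write to who during the audit.
'who' is the object of the preposition 'to'. The gap is right after 'to'.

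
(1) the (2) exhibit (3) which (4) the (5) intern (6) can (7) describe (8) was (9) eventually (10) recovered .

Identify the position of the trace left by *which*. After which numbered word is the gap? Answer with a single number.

'which' functions as the direct object of 'describe'. It moves to the left edge, and the trace sits right after 'describe':
The exhibit which the intern can describe ___ was eventually recovered.
'describe' is word 7.

7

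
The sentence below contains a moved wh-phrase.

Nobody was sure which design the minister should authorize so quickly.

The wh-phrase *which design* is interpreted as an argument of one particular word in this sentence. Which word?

In situ: The minister should authorize which design so quickly.
'which design' functions as the direct object of 'authorize'. Fronting leaves a gap immediately after 'authorize':
Nobody was sure which design the minister should authorize ___ so quickly.

authorize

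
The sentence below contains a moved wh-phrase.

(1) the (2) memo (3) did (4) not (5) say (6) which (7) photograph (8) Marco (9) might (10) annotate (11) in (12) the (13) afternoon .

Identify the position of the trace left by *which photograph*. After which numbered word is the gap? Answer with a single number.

10

Before movement: Marco might annotate which photograph in the afternoon.
The filler 'which photograph' is interpreted as the direct object of 'annotate'. Fronting leaves a gap immediately after 'annotate':
The memo did not say which photograph Marco might annotate ___ in the afternoon.
'annotate' is word 10.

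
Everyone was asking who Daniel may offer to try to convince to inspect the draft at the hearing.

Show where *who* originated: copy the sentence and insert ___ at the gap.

Pre-movement form: Daniel may offer to try to convince who to inspect the draft at the hearing.
The filler 'who' is interpreted as the direct object of 'convince'. The gap is right after 'convince'.

Everyone was asking who Daniel may offer to try to convince ___ to inspect the draft at the hearing.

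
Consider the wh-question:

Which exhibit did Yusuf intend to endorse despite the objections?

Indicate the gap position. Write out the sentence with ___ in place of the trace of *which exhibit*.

Underlying clause: Yusuf did intend to endorse which exhibit despite the objections.
The filler 'which exhibit' is interpreted as the direct object of 'endorse'. The gap is right after 'endorse'.

Which exhibit did Yusuf intend to endorse ___ despite the objections?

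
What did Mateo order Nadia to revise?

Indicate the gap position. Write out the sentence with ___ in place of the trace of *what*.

What did Mateo order Nadia to revise ___?

Before movement: Mateo did order Nadia to revise what.
'what' is the direct object of 'revise'. The gap is right after 'revise'.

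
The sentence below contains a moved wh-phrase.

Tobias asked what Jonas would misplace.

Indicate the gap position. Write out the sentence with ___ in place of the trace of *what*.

Tobias asked what Jonas would misplace ___.

Before movement: Jonas would misplace what.
'what' functions as the direct object of 'misplace'. The gap is right after 'misplace'.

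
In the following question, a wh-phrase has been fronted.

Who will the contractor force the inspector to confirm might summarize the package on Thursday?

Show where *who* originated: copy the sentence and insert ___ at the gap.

Pre-movement form: The contractor will force the inspector to confirm who might summarize the package on Thursday.
'who' is the subject of the clause embedded under 'confirm'. The gap is right after 'confirm'.

Who will the contractor force the inspector to confirm ___ might summarize the package on Thursday?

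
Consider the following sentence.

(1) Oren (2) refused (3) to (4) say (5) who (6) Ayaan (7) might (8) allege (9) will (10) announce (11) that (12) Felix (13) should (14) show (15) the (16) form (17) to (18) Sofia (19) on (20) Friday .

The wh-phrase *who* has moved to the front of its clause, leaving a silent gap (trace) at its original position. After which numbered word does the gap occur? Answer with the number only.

8

Underlying clause: Ayaan might allege who will announce that Felix should show the form to Sofia on Friday.
'who' is the subject of the clause embedded under 'allege'. It moves to the left edge, and the trace sits right after 'allege':
Oren refused to say who Ayaan might allege ___ will announce that Felix should show the form to Sofia on Friday.
'allege' is word 8.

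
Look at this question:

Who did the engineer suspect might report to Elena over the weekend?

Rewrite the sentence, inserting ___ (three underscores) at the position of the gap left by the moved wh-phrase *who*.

Before movement: The engineer did suspect who might report to Elena over the weekend.
'who' is the subject of the clause embedded under 'suspect'. The gap is right after 'suspect'.

Who did the engineer suspect ___ might report to Elena over the weekend?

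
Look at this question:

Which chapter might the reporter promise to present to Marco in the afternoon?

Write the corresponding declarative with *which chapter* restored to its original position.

The reporter might promise to present which chapter to Marco in the afternoon.

'which chapter' is the direct object of 'present'. It moves to the left edge, and the trace sits right after 'present':
Which chapter might the reporter promise to present ___ to Marco in the afternoon?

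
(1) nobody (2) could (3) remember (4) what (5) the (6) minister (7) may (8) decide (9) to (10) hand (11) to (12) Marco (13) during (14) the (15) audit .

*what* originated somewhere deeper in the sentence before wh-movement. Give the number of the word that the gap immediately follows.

10

Pre-movement form: The minister may decide to hand what to Marco during the audit.
'what' is the direct object of 'hand'. Fronting leaves a gap immediately after 'hand':
Nobody could remember what the minister may decide to hand ___ to Marco during the audit.
'hand' is word 10.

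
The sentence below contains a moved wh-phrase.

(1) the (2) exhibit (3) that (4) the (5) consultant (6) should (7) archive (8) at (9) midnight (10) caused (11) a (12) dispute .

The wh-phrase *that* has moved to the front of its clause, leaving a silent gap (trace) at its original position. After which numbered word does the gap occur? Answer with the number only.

7

The filler 'that' is interpreted as the direct object of 'archive'. Fronting leaves a gap immediately after 'archive':
The exhibit that the consultant should archive ___ at midnight caused a dispute.
'archive' is word 7.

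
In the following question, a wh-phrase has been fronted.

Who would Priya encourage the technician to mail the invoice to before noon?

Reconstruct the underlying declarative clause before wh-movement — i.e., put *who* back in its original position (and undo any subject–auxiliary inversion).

'who' is the object of the preposition 'to' (recipient of 'mail'). Wh-movement fronts it, leaving a gap right after 'to':
Who would Priya encourage the technician to mail the invoice to ___ before noon?

Priya would encourage the technician to mail the invoice to who before noon.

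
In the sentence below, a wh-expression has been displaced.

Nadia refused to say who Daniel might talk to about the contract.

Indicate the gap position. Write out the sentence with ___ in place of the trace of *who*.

Nadia refused to say who Daniel might talk to ___ about the contract.

Before movement: Daniel might talk to who about the contract.
'who' functions as the object of the preposition 'to'. The gap is right after 'to'.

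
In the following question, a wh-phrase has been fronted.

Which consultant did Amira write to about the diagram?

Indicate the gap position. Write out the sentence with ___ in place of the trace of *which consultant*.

Which consultant did Amira write to ___ about the diagram?

In situ: Amira did write to which consultant about the diagram.
'which consultant' is the object of the preposition 'to'. The gap is right after 'to'.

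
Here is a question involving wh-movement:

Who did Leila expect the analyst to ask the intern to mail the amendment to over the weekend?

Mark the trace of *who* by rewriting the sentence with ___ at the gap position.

Underlying clause: Leila did expect the analyst to ask the intern to mail the amendment to who over the weekend.
'who' is the object of the preposition 'to' (recipient of 'mail'). The gap is right after 'to'.

Who did Leila expect the analyst to ask the intern to mail the amendment to ___ over the weekend?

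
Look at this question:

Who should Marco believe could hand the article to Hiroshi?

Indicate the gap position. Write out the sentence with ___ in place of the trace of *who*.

Before movement: Marco should believe who could hand the article to Hiroshi.
The filler 'who' is interpreted as the subject of the clause embedded under 'believe'. The gap is right after 'believe'.

Who should Marco believe ___ could hand the article to Hiroshi?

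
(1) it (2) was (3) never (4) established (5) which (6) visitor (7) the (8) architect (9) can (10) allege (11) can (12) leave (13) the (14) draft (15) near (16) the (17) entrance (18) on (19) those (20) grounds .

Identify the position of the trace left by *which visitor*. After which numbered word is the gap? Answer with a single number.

Pre-movement form: The architect can allege which visitor can leave the draft near the entrance on those grounds.
'which visitor' is the subject of the clause embedded under 'allege'. Wh-movement fronts it, leaving a gap right after 'allege':
It was never established which visitor the architect can allege ___ can leave the draft near the entrance on those grounds.
'allege' is word 10.

10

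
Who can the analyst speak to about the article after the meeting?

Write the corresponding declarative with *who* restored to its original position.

The analyst can speak to who about the article after the meeting.

The filler 'who' is interpreted as the object of the preposition 'to'. It moves to the left edge, and the trace sits right after 'to':
Who can the analyst speak to ___ about the article after the meeting?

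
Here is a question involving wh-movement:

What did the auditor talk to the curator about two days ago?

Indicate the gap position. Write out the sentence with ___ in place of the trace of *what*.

What did the auditor talk to the curator about ___ two days ago?

Pre-movement form: The auditor did talk to the curator about what two days ago.
The filler 'what' is interpreted as the object of the preposition 'about'. The gap is right after 'about'.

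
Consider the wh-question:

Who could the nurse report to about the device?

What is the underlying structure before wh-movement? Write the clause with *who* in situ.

The nurse could report to who about the device.

'who' is the object of the preposition 'to'. Wh-movement fronts it, leaving a gap right after 'to':
Who could the nurse report to ___ about the device?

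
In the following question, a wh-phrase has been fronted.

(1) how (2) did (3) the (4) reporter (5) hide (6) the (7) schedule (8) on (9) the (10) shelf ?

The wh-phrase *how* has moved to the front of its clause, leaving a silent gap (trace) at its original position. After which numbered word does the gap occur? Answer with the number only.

10

Underlying clause: The reporter did hide the schedule on the shelf how.
'how' is the manner adjunct. Wh-movement fronts it, leaving a gap right after 'shelf':
How did the reporter hide the schedule on the shelf ___?
'shelf' is word 10.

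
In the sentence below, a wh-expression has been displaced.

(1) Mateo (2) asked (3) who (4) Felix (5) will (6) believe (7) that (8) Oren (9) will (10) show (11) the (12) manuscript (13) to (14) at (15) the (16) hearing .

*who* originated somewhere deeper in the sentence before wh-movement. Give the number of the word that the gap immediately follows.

Before movement: Felix will believe that Oren will show the manuscript to who at the hearing.
'who' functions as the object of the preposition 'to' (recipient of 'show'). Wh-movement fronts it, leaving a gap right after 'to':
Mateo asked who Felix will believe that Oren will show the manuscript to ___ at the hearing.
'to' is word 13.

13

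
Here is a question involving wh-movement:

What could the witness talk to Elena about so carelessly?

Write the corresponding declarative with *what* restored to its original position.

The filler 'what' is interpreted as the object of the preposition 'about'. It moves to the left edge, and the trace sits right after 'about':
What could the witness talk to Elena about ___ so carelessly?

The witness could talk to Elena about what so carelessly.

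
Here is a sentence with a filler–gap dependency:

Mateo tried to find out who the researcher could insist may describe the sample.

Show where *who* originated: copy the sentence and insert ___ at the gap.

In situ: The researcher could insist who may describe the sample.
'who' is the subject of the clause embedded under 'insist'. The gap is right after 'insist'.

Mateo tried to find out who the researcher could insist ___ may describe the sample.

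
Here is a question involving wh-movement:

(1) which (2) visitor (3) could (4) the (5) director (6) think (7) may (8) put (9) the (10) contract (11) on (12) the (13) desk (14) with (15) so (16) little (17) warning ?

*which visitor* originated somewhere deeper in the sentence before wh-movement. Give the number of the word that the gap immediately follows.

In situ: The director could think which visitor may put the contract on the desk with so little warning.
'which visitor' is the subject of the clause embedded under 'think'. It moves to the left edge, and the trace sits right after 'think':
Which visitor could the director think ___ may put the contract on the desk with so little warning?
'think' is word 6.

6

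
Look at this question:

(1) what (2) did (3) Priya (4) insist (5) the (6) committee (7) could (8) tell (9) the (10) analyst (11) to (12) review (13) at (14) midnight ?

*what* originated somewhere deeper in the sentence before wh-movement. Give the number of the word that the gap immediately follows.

Before movement: Priya did insist the committee could tell the analyst to review what at midnight.
'what' functions as the direct object of 'review'. Wh-movement fronts it, leaving a gap right after 'review':
What did Priya insist the committee could tell the analyst to review ___ at midnight?
'review' is word 12.

12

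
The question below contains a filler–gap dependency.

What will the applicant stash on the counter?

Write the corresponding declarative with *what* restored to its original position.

The filler 'what' is interpreted as the direct object of 'stash'. Wh-movement fronts it, leaving a gap right after 'stash':
What will the applicant stash ___ on the counter?

The applicant will stash what on the counter.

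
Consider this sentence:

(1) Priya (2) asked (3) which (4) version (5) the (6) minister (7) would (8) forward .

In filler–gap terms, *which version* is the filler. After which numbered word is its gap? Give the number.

Pre-movement form: The minister would forward which version.
'which version' is the direct object of 'forward'. It moves to the left edge, and the trace sits right after 'forward':
Priya asked which version the minister would forward ___.
'forward' is word 8.

8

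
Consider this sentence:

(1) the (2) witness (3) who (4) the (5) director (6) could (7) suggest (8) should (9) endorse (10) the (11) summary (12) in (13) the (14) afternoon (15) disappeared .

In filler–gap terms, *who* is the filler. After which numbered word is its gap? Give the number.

The filler 'who' is interpreted as the subject of the clause embedded under 'suggest'. Fronting leaves a gap immediately after 'suggest':
The witness who the director could suggest ___ should endorse the summary in the afternoon disappeared.
'suggest' is word 7.

7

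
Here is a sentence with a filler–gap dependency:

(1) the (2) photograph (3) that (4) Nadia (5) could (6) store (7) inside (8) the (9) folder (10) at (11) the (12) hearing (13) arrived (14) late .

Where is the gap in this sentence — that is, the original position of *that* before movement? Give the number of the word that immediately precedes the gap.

6

'that' is the direct object of 'store'. It moves to the left edge, and the trace sits right after 'store':
The photograph that Nadia could store ___ inside the folder at the hearing arrived late.
'store' is word 6.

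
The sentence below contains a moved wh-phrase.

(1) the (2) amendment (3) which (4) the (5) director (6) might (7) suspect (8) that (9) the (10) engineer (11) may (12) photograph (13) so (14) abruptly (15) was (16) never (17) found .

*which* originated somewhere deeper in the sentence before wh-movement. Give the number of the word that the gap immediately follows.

The filler 'which' is interpreted as the direct object of 'photograph'. It moves to the left edge, and the trace sits right after 'photograph':
The amendment which the director might suspect that the engineer may photograph ___ so abruptly was never found.
'photograph' is word 12.

12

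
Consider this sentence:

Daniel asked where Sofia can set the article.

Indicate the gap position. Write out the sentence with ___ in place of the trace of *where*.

Daniel asked where Sofia can set the article ___.

In situ: Sofia can set the article where.
'where' is the locative complement of 'set'. The gap is right after 'article'.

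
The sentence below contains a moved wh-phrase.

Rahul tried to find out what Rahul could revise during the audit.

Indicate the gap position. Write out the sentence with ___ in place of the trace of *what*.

Rahul tried to find out what Rahul could revise ___ during the audit.

In situ: Rahul could revise what during the audit.
'what' is the direct object of 'revise'. The gap is right after 'revise'.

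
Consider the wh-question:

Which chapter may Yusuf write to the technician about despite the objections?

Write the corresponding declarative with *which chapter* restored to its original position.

'which chapter' is the object of the preposition 'about'. It moves to the left edge, and the trace sits right after 'about':
Which chapter may Yusuf write to the technician about ___ despite the objections?

Yusuf may write to the technician about which chapter despite the objections.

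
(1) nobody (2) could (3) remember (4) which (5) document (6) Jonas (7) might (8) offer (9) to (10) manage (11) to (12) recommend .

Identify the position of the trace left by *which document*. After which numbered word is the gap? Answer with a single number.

In situ: Jonas might offer to manage to recommend which document.
'which document' functions as the direct object of 'recommend'. Fronting leaves a gap immediately after 'recommend':
Nobody could remember which document Jonas might offer to manage to recommend ___.
'recommend' is word 12.

12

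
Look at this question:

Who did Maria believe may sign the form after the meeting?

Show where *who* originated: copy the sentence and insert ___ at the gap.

Who did Maria believe ___ may sign the form after the meeting?

Before movement: Maria did believe who may sign the form after the meeting.
'who' functions as the subject of the clause embedded under 'believe'. The gap is right after 'believe'.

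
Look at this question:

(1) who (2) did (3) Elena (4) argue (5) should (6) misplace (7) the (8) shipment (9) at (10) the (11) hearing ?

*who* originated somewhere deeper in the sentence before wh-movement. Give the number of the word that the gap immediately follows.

Before movement: Elena did argue who should misplace the shipment at the hearing.
'who' is the subject of the clause embedded under 'argue'. It moves to the left edge, and the trace sits right after 'argue':
Who did Elena argue ___ should misplace the shipment at the hearing?
'argue' is word 4.

4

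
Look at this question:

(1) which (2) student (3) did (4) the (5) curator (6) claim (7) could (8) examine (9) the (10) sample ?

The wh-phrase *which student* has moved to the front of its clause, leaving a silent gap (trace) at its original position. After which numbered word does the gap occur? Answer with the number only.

6

In situ: The curator did claim which student could examine the sample.
'which student' is the subject of the clause embedded under 'claim'. Wh-movement fronts it, leaving a gap right after 'claim':
Which student did the curator claim ___ could examine the sample?
'claim' is word 6.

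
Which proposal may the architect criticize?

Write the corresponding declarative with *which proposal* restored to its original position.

The architect may criticize which proposal.

The filler 'which proposal' is interpreted as the direct object of 'criticize'. It moves to the left edge, and the trace sits right after 'criticize':
Which proposal may the architect criticize ___?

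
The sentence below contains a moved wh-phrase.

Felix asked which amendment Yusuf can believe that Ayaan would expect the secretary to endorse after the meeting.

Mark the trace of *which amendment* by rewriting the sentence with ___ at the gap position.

Before movement: Yusuf can believe that Ayaan would expect the secretary to endorse which amendment after the meeting.
The filler 'which amendment' is interpreted as the direct object of 'endorse'. The gap is right after 'endorse'.

Felix asked which amendment Yusuf can believe that Ayaan would expect the secretary to endorse ___ after the meeting.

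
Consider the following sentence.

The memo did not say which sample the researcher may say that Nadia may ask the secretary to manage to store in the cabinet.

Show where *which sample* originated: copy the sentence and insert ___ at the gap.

In situ: The researcher may say that Nadia may ask the secretary to manage to store which sample in the cabinet.
'which sample' is the direct object of 'store'. The gap is right after 'store'.

The memo did not say which sample the researcher may say that Nadia may ask the secretary to manage to store ___ in the cabinet.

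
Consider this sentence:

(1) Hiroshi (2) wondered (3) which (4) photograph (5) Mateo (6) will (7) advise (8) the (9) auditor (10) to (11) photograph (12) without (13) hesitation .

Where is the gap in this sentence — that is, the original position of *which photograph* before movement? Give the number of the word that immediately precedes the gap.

11

Before movement: Mateo will advise the auditor to photograph which photograph without hesitation.
'which photograph' is the direct object of 'photograph'. Wh-movement fronts it, leaving a gap right after 'photograph':
Hiroshi wondered which photograph Mateo will advise the auditor to photograph ___ without hesitation.
'photograph' is word 11.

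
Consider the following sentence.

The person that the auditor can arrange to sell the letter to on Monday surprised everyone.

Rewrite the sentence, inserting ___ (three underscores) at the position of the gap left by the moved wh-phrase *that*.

The person that the auditor can arrange to sell the letter to ___ on Monday surprised everyone.

'that' functions as the object of the preposition 'to' (recipient of 'sell'). The gap is right after 'to'.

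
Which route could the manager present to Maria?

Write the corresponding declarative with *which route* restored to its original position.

The manager could present which route to Maria.

The filler 'which route' is interpreted as the direct object of 'present'. Wh-movement fronts it, leaving a gap right after 'present':
Which route could the manager present ___ to Maria?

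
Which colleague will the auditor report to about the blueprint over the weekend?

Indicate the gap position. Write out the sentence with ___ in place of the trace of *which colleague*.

Before movement: The auditor will report to which colleague about the blueprint over the weekend.
'which colleague' is the object of the preposition 'to'. The gap is right after 'to'.

Which colleague will the auditor report to ___ about the blueprint over the weekend?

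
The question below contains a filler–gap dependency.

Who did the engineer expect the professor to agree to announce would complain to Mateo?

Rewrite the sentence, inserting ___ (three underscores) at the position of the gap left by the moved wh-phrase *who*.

Who did the engineer expect the professor to agree to announce ___ would complain to Mateo?

Underlying clause: The engineer did expect the professor to agree to announce who would complain to Mateo.
The filler 'who' is interpreted as the subject of the clause embedded under 'announce'. The gap is right after 'announce'.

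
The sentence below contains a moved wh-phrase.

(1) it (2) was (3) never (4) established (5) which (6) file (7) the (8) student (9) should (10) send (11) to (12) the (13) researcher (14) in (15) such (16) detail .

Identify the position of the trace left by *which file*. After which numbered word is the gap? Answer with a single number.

Before movement: The student should send which file to the researcher in such detail.
The filler 'which file' is interpreted as the direct object of 'send'. Wh-movement fronts it, leaving a gap right after 'send':
It was never established which file the student should send ___ to the researcher in such detail.
'send' is word 10.

10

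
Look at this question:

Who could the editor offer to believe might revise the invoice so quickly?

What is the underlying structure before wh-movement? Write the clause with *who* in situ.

The filler 'who' is interpreted as the subject of the clause embedded under 'believe'. Fronting leaves a gap immediately after 'believe':
Who could the editor offer to believe ___ might revise the invoice so quickly?

The editor could offer to believe who might revise the invoice so quickly.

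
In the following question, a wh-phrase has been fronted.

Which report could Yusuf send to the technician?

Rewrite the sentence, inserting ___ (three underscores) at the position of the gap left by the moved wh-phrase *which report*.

Pre-movement form: Yusuf could send which report to the technician.
'which report' is the direct object of 'send'. The gap is right after 'send'.

Which report could Yusuf send ___ to the technician?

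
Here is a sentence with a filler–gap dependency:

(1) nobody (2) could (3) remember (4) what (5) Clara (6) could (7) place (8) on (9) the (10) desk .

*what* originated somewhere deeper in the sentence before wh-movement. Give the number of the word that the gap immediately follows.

7

Pre-movement form: Clara could place what on the desk.
The filler 'what' is interpreted as the direct object of 'place'. Wh-movement fronts it, leaving a gap right after 'place':
Nobody could remember what Clara could place ___ on the desk.
'place' is word 7.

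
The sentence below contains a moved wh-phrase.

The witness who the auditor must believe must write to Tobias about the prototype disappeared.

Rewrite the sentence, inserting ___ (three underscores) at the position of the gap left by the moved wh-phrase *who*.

The witness who the auditor must believe ___ must write to Tobias about the prototype disappeared.

'who' functions as the subject of the clause embedded under 'believe'. The gap is right after 'believe'.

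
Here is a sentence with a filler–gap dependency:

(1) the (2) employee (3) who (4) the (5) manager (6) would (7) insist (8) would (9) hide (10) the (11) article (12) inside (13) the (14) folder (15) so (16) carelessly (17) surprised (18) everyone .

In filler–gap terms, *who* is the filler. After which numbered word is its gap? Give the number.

'who' functions as the subject of the clause embedded under 'insist'. Fronting leaves a gap immediately after 'insist':
The employee who the manager would insist ___ would hide the article inside the folder so carelessly surprised everyone.
'insist' is word 7.

7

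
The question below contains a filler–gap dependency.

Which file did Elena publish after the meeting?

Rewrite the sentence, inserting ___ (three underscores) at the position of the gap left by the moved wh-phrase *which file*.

Which file did Elena publish ___ after the meeting?

Underlying clause: Elena did publish which file after the meeting.
'which file' is the direct object of 'publish'. The gap is right after 'publish'.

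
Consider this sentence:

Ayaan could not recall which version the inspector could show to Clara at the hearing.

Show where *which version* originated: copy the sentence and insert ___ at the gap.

Pre-movement form: The inspector could show which version to Clara at the hearing.
The filler 'which version' is interpreted as the direct object of 'show'. The gap is right after 'show'.

Ayaan could not recall which version the inspector could show ___ to Clara at the hearing.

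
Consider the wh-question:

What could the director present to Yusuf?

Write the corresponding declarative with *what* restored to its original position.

'what' is the direct object of 'present'. Wh-movement fronts it, leaving a gap right after 'present':
What could the director present ___ to Yusuf?

The director could present what to Yusuf.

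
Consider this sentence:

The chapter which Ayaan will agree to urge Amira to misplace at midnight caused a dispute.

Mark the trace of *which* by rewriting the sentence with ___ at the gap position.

'which' functions as the direct object of 'misplace'. The gap is right after 'misplace'.

The chapter which Ayaan will agree to urge Amira to misplace ___ at midnight caused a dispute.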